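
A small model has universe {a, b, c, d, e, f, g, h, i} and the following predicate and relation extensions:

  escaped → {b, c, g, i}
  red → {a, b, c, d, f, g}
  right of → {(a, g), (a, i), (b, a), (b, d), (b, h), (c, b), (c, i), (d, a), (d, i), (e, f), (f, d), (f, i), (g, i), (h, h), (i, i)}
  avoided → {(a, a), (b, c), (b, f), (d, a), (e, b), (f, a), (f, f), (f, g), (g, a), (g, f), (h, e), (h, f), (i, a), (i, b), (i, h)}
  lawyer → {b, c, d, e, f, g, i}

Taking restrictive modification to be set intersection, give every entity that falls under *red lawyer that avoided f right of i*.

⟦that avoided f⟧ = {x : ⟨x, f⟩ ∈ ⟦avoided⟧} = {b, f, g, h}
⟦right of i⟧ = {x : ⟨x, i⟩ ∈ ⟦right of⟧} = {a, c, d, f, g, i}
⟦lawyer⟧ = {b, c, d, e, f, g, i}
… ∩ ⟦that avoided f⟧ = {b, c, d, e, f, g, i} ∩ {b, f, g, h} = {b, f, g}
… ∩ ⟦right of i⟧ = {b, f, g} ∩ {a, c, d, f, g, i} = {f, g}
… ∩ ⟦red⟧ = {f, g} ∩ {a, b, c, d, f, g} = {f, g}
So ⟦red lawyer that avoided f right of i⟧ = {f, g}.

{f, g}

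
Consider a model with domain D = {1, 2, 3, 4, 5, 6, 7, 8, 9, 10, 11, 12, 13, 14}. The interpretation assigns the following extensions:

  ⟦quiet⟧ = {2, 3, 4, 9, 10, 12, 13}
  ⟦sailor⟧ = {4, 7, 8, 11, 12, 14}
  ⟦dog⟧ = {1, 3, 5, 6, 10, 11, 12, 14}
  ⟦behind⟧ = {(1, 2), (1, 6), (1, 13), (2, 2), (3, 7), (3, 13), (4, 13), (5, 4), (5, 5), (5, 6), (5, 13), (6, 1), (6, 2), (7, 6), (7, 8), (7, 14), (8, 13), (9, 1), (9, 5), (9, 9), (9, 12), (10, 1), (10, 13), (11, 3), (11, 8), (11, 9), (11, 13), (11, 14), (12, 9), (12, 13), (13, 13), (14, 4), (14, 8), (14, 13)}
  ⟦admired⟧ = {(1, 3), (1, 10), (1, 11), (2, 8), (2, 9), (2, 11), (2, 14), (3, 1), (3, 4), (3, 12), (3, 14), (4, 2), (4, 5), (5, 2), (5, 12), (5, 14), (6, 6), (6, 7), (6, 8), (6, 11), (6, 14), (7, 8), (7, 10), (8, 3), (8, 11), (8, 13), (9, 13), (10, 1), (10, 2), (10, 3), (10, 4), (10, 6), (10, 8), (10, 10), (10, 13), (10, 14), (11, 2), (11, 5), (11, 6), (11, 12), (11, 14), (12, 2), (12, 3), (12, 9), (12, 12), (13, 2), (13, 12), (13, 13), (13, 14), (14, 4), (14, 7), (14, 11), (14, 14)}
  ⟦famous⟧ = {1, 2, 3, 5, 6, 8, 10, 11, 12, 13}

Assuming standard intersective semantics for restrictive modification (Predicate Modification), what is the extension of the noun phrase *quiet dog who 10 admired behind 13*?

⟦who 10 admired⟧ = {x : ⟨10, x⟩ ∈ ⟦admired⟧} = {1, 2, 3, 4, 6, 8, 10, 13, 14}
⟦behind 13⟧ = {x : ⟨x, 13⟩ ∈ ⟦behind⟧} = {1, 3, 4, 5, 8, 10, 11, 12, 13, 14}
⟦dog⟧ = {1, 3, 5, 6, 10, 11, 12, 14}
… ∩ ⟦who 10 admired⟧ = {1, 3, 5, 6, 10, 11, 12, 14} ∩ {1, 2, 3, 4, 6, 8, 10, 13, 14} = {1, 3, 6, 10, 14}
… ∩ ⟦behind 13⟧ = {1, 3, 6, 10, 14} ∩ {1, 3, 4, 5, 8, 10, 11, 12, 13, 14} = {1, 3, 10, 14}
… ∩ ⟦quiet⟧ = {1, 3, 10, 14} ∩ {2, 3, 4, 9, 10, 12, 13} = {3, 10}
So ⟦quiet dog who 10 admired behind 13⟧ = {3, 10}.

{3, 10}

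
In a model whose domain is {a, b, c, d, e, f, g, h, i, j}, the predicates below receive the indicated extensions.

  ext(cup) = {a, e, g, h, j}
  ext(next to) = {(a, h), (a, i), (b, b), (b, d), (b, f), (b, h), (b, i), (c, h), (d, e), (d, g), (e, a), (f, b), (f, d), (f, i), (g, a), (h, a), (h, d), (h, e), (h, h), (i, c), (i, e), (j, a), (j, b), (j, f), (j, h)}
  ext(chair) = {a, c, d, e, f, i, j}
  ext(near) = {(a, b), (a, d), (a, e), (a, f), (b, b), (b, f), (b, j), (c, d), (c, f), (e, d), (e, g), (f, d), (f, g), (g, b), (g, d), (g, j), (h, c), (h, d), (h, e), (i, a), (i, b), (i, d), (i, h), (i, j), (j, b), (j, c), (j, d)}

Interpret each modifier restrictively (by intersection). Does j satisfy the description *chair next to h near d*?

yes

⟦next to h⟧ = {x : ⟨x, h⟩ ∈ ⟦next to⟧} = {a, b, c, h, j}
⟦near d⟧ = {x : ⟨x, d⟩ ∈ ⟦near⟧} = {a, c, e, f, g, h, i, j}
⟦chair⟧ = {a, c, d, e, f, i, j}
… ∩ ⟦next to h⟧ = {a, c, d, e, f, i, j} ∩ {a, b, c, h, j} = {a, c, j}
… ∩ ⟦near d⟧ = {a, c, j} ∩ {a, c, e, f, g, h, i, j} = {a, c, j}
⟦chair next to h near d⟧ = {a, c, j}; j ∈ this set.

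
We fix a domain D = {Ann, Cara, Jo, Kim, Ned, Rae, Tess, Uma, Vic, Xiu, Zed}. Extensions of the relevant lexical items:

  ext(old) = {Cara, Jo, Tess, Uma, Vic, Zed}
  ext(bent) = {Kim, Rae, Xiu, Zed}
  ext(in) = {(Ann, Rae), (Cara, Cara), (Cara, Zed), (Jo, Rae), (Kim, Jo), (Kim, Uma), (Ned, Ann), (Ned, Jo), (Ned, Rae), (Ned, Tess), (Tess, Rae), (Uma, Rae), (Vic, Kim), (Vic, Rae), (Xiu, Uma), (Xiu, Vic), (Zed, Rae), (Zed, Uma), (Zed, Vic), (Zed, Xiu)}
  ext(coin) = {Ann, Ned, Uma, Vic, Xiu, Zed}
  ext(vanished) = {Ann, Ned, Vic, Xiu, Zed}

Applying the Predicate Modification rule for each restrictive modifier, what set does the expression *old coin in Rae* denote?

{Uma, Vic, Zed}

⟦in Rae⟧ = {x : ⟨x, Rae⟩ ∈ ⟦in⟧} = {Ann, Jo, Ned, Tess, Uma, Vic, Zed}
⟦coin⟧ = {Ann, Ned, Uma, Vic, Xiu, Zed}
… ∩ ⟦in Rae⟧ = {Ann, Ned, Uma, Vic, Xiu, Zed} ∩ {Ann, Jo, Ned, Tess, Uma, Vic, Zed} = {Ann, Ned, Uma, Vic, Zed}
… ∩ ⟦old⟧ = {Ann, Ned, Uma, Vic, Zed} ∩ {Cara, Jo, Tess, Uma, Vic, Zed} = {Uma, Vic, Zed}
So ⟦old coin in Rae⟧ = {Uma, Vic, Zed}.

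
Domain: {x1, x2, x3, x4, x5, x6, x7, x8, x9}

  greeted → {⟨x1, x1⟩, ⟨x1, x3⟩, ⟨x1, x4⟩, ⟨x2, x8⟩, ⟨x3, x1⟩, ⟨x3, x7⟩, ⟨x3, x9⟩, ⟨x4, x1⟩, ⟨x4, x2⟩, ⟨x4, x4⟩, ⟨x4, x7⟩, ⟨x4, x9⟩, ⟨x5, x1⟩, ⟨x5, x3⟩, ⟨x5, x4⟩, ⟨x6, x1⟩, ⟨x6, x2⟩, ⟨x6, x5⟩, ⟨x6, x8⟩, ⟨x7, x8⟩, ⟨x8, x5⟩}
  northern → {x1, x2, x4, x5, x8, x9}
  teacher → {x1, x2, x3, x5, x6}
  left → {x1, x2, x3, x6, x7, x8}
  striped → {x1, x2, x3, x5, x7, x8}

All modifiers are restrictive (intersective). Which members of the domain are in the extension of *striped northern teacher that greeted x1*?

{x1, x5}

⟦that greeted x1⟧ = {x : ⟨x, x1⟩ ∈ ⟦greeted⟧} = {x1, x3, x4, x5, x6}
⟦teacher⟧ = {x1, x2, x3, x5, x6}
… ∩ ⟦that greeted x1⟧ = {x1, x2, x3, x5, x6} ∩ {x1, x3, x4, x5, x6} = {x1, x3, x5, x6}
… ∩ ⟦striped⟧ = {x1, x3, x5, x6} ∩ {x1, x2, x3, x5, x7, x8} = {x1, x3, x5}
… ∩ ⟦northern⟧ = {x1, x3, x5} ∩ {x1, x2, x4, x5, x8, x9} = {x1, x5}
So ⟦striped northern teacher that greeted x1⟧ = {x1, x5}.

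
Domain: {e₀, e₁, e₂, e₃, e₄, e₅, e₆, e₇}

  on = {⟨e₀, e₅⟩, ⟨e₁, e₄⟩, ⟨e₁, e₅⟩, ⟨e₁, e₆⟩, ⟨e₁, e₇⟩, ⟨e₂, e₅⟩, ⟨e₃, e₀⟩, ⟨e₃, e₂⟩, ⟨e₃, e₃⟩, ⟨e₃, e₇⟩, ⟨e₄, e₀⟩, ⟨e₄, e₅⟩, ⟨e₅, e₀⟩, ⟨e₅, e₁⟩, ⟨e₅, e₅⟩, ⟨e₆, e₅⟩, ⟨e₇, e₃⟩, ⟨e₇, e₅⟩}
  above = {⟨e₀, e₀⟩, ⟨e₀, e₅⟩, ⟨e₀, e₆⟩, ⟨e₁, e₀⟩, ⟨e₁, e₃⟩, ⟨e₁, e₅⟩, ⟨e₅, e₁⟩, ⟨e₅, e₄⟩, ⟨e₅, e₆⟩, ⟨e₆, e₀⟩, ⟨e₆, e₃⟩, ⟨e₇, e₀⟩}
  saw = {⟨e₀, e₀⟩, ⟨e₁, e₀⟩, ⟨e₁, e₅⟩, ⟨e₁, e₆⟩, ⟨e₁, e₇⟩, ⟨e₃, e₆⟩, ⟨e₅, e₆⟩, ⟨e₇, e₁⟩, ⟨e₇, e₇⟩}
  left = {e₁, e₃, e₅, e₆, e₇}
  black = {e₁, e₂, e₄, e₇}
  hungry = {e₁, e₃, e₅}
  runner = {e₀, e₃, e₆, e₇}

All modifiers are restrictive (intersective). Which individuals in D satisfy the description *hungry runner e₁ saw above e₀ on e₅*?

⟦e₁ saw⟧ = {x : ⟨e₁, x⟩ ∈ ⟦saw⟧} = {e₀, e₅, e₆, e₇}
⟦above e₀⟧ = {x : ⟨x, e₀⟩ ∈ ⟦above⟧} = {e₀, e₁, e₆, e₇}
⟦on e₅⟧ = {x : ⟨x, e₅⟩ ∈ ⟦on⟧} = {e₀, e₁, e₂, e₄, e₅, e₆, e₇}
⟦runner⟧ = {e₀, e₃, e₆, e₇}
… ∩ ⟦e₁ saw⟧ = {e₀, e₃, e₆, e₇} ∩ {e₀, e₅, e₆, e₇} = {e₀, e₆, e₇}
… ∩ ⟦above e₀⟧ = {e₀, e₆, e₇} ∩ {e₀, e₁, e₆, e₇} = {e₀, e₆, e₇}
… ∩ ⟦on e₅⟧ = {e₀, e₆, e₇} ∩ {e₀, e₁, e₂, e₄, e₅, e₆, e₇} = {e₀, e₆, e₇}
… ∩ ⟦hungry⟧ = {e₀, e₆, e₇} ∩ {e₁, e₃, e₅} = ∅
So ⟦hungry runner e₁ saw above e₀ on e₅⟧ = { }.

{ }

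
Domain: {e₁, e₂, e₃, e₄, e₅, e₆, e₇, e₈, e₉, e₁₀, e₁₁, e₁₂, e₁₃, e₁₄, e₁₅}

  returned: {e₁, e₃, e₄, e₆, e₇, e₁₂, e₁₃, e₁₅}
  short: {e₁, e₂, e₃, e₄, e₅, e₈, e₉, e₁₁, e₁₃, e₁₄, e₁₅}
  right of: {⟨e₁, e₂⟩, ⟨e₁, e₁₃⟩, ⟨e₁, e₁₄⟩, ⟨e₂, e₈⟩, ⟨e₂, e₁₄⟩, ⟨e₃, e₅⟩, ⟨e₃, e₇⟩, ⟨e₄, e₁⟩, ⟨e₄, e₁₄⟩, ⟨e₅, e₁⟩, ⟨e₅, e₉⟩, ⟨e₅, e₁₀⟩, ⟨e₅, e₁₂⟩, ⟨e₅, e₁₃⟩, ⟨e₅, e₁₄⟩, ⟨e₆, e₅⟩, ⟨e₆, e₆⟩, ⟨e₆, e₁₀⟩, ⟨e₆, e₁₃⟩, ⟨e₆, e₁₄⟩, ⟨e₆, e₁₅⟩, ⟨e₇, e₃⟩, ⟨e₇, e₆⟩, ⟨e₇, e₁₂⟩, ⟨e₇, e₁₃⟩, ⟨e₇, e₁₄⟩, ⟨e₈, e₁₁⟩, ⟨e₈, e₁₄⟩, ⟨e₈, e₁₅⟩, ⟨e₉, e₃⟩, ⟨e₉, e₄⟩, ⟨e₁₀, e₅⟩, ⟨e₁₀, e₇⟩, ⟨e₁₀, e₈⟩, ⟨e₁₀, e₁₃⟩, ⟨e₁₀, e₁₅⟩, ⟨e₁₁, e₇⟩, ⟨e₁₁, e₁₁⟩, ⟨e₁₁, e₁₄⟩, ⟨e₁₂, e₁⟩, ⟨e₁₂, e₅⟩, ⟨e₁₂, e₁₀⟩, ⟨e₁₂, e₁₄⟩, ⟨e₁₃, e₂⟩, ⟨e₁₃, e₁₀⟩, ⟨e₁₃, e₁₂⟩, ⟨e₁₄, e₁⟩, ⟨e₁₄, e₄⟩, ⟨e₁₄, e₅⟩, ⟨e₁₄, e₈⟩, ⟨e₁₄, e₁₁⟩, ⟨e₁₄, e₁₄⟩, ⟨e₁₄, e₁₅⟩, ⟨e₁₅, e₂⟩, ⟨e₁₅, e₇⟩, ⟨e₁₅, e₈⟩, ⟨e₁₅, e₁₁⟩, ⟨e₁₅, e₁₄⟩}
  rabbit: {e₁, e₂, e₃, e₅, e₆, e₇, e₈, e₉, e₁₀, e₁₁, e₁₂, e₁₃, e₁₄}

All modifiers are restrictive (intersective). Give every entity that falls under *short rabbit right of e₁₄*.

⟦right of e₁₄⟧ = {x : ⟨x, e₁₄⟩ ∈ ⟦right of⟧} = {e₁, e₂, e₄, e₅, e₆, e₇, e₈, e₁₁, e₁₂, e₁₄, e₁₅}
⟦rabbit⟧ = {e₁, e₂, e₃, e₅, e₆, e₇, e₈, e₉, e₁₀, e₁₁, e₁₂, e₁₃, e₁₄}
… ∩ ⟦right of e₁₄⟧ = {e₁, e₂, e₃, e₅, e₆, e₇, e₈, e₉, e₁₀, e₁₁, e₁₂, e₁₃, e₁₄} ∩ {e₁, e₂, e₄, e₅, e₆, e₇, e₈, e₁₁, e₁₂, e₁₄, e₁₅} = {e₁, e₂, e₅, e₆, e₇, e₈, e₁₁, e₁₂, e₁₄}
… ∩ ⟦short⟧ = {e₁, e₂, e₅, e₆, e₇, e₈, e₁₁, e₁₂, e₁₄} ∩ {e₁, e₂, e₃, e₄, e₅, e₈, e₉, e₁₁, e₁₃, e₁₄, e₁₅} = {e₁, e₂, e₅, e₈, e₁₁, e₁₄}
So ⟦short rabbit right of e₁₄⟧ = {e₁, e₂, e₅, e₈, e₁₁, e₁₄}.

{e₁, e₂, e₅, e₈, e₁₁, e₁₄}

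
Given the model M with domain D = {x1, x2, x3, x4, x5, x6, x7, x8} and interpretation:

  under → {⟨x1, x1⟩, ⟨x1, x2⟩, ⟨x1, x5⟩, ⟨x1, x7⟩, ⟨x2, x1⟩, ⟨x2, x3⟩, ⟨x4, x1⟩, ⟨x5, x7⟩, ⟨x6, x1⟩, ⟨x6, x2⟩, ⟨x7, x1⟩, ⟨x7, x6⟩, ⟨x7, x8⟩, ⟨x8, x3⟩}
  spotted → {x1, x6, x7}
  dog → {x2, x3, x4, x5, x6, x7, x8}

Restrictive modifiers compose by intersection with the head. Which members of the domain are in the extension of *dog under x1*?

⟦under x1⟧ = {x : ⟨x, x1⟩ ∈ ⟦under⟧} = {x1, x2, x4, x6, x7}
⟦dog⟧ = {x2, x3, x4, x5, x6, x7, x8}
… ∩ ⟦under x1⟧ = {x2, x3, x4, x5, x6, x7, x8} ∩ {x1, x2, x4, x6, x7} = {x2, x4, x6, x7}
So ⟦dog under x1⟧ = {x2, x4, x6, x7}.

{x2, x4, x6, x7}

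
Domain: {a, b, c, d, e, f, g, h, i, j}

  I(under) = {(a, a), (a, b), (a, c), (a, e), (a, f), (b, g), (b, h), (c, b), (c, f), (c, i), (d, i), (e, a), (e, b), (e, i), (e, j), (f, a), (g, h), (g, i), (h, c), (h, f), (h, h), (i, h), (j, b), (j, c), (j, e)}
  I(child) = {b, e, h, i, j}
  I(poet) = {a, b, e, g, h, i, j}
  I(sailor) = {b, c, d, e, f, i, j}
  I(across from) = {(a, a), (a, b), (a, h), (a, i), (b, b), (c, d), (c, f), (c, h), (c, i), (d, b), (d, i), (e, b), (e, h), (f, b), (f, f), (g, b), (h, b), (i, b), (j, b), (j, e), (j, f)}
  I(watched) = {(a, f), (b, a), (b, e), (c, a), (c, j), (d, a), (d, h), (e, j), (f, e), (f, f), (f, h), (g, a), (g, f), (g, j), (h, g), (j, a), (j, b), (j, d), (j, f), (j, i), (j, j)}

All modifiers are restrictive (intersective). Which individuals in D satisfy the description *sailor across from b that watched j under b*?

⟦across from b⟧ = {x : ⟨x, b⟩ ∈ ⟦across from⟧} = {a, b, d, e, f, g, h, i, j}
⟦that watched j⟧ = {x : ⟨x, j⟩ ∈ ⟦watched⟧} = {c, e, g, j}
⟦under b⟧ = {x : ⟨x, b⟩ ∈ ⟦under⟧} = {a, c, e, j}
⟦sailor⟧ = {b, c, d, e, f, i, j}
… ∩ ⟦across from b⟧ = {b, c, d, e, f, i, j} ∩ {a, b, d, e, f, g, h, i, j} = {b, d, e, f, i, j}
… ∩ ⟦that watched j⟧ = {b, d, e, f, i, j} ∩ {c, e, g, j} = {e, j}
… ∩ ⟦under b⟧ = {e, j} ∩ {a, c, e, j} = {e, j}
So ⟦sailor across from b that watched j under b⟧ = {e, j}.

{e, j}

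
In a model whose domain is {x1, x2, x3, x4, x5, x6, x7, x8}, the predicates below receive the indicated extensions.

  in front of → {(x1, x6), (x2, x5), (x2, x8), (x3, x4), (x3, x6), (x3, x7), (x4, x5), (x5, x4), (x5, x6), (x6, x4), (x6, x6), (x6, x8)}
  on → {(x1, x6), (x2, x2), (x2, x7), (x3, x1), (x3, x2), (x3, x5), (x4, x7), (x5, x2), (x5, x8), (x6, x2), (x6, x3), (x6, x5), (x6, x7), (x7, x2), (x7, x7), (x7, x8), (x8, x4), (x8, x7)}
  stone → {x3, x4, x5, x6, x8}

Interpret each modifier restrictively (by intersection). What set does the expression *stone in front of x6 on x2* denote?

{x3, x5, x6}

⟦in front of x6⟧ = {x : ⟨x, x6⟩ ∈ ⟦in front of⟧} = {x1, x3, x5, x6}
⟦on x2⟧ = {x : ⟨x, x2⟩ ∈ ⟦on⟧} = {x2, x3, x5, x6, x7}
⟦stone⟧ = {x3, x4, x5, x6, x8}
… ∩ ⟦in front of x6⟧ = {x3, x4, x5, x6, x8} ∩ {x1, x3, x5, x6} = {x3, x5, x6}
… ∩ ⟦on x2⟧ = {x3, x5, x6} ∩ {x2, x3, x5, x6, x7} = {x3, x5, x6}
So ⟦stone in front of x6 on x2⟧ = {x3, x5, x6}.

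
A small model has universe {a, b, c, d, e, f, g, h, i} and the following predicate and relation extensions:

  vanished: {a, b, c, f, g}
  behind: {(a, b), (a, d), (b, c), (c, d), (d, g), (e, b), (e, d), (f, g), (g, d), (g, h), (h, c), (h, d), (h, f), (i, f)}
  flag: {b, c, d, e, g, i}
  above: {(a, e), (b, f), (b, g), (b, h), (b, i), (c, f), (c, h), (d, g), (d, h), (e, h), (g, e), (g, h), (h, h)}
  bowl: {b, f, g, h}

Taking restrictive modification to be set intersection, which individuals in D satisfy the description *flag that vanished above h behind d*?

{c, g}

⟦that vanished⟧ = ⟦vanished⟧ = {a, b, c, f, g}
⟦above h⟧ = {x : ⟨x, h⟩ ∈ ⟦above⟧} = {b, c, d, e, g, h}
⟦behind d⟧ = {x : ⟨x, d⟩ ∈ ⟦behind⟧} = {a, c, e, g, h}
⟦flag⟧ = {b, c, d, e, g, i}
… ∩ ⟦that vanished⟧ = {b, c, d, e, g, i} ∩ {a, b, c, f, g} = {b, c, g}
… ∩ ⟦above h⟧ = {b, c, g} ∩ {b, c, d, e, g, h} = {b, c, g}
… ∩ ⟦behind d⟧ = {b, c, g} ∩ {a, c, e, g, h} = {c, g}
So ⟦flag that vanished above h behind d⟧ = {c, g}.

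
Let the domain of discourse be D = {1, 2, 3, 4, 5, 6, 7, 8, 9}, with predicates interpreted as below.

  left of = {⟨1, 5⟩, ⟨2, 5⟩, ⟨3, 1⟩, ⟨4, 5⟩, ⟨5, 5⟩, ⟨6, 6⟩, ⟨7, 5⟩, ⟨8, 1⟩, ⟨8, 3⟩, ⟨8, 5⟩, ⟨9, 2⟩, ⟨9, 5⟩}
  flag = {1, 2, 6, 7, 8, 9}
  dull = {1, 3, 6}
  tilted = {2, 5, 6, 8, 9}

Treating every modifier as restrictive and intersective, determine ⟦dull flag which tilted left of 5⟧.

{ }

⟦which tilted⟧ = ⟦tilted⟧ = {2, 5, 6, 8, 9}
⟦left of 5⟧ = {x : ⟨x, 5⟩ ∈ ⟦left of⟧} = {1, 2, 4, 5, 7, 8, 9}
⟦flag⟧ = {1, 2, 6, 7, 8, 9}
… ∩ ⟦which tilted⟧ = {1, 2, 6, 7, 8, 9} ∩ {2, 5, 6, 8, 9} = {2, 6, 8, 9}
… ∩ ⟦left of 5⟧ = {2, 6, 8, 9} ∩ {1, 2, 4, 5, 7, 8, 9} = {2, 8, 9}
… ∩ ⟦dull⟧ = {2, 8, 9} ∩ {1, 3, 6} = ∅
So ⟦dull flag which tilted left of 5⟧ = { }.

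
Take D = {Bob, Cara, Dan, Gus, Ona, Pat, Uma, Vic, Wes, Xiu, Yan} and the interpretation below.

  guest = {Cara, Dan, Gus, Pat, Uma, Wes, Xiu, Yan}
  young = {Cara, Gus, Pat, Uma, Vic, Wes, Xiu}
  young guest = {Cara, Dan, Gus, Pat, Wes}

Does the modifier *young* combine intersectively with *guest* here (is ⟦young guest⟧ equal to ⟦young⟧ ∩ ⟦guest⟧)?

no

⟦young⟧ ∩ ⟦guest⟧ = {Cara, Gus, Pat, Uma, Vic, Wes, Xiu} ∩ {Cara, Dan, Gus, Pat, Uma, Wes, Xiu, Yan} = {Cara, Gus, Pat, Uma, Wes, Xiu}
Observed ⟦young guest⟧ = {Cara, Dan, Gus, Pat, Wes}.
These differ, so the modifier is not intersective in this model.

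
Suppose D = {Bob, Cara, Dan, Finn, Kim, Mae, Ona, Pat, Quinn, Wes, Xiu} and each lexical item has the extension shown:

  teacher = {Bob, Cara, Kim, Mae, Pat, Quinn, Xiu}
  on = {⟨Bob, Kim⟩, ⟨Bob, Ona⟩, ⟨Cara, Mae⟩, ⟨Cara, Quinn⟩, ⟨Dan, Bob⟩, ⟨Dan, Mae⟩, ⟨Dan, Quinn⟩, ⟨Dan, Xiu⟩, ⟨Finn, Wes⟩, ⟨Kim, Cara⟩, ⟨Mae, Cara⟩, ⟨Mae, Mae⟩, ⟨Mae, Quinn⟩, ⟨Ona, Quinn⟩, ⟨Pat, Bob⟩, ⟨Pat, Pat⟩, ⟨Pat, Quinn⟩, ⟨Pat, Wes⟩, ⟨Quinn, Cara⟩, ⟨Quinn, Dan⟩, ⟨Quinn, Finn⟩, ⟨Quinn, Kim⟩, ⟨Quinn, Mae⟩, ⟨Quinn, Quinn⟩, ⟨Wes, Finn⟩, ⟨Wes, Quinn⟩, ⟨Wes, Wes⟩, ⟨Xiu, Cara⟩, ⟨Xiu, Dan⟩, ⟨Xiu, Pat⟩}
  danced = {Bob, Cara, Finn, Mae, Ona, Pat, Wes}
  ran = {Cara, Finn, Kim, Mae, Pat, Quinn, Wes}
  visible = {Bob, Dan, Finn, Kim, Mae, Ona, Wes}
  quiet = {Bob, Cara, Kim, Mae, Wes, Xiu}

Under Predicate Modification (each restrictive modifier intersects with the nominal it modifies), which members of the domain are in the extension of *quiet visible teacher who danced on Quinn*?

{Mae}

⟦who danced⟧ = ⟦danced⟧ = {Bob, Cara, Finn, Mae, Ona, Pat, Wes}
⟦on Quinn⟧ = {x : ⟨x, Quinn⟩ ∈ ⟦on⟧} = {Cara, Dan, Mae, Ona, Pat, Quinn, Wes}
⟦teacher⟧ = {Bob, Cara, Kim, Mae, Pat, Quinn, Xiu}
… ∩ ⟦who danced⟧ = {Bob, Cara, Kim, Mae, Pat, Quinn, Xiu} ∩ {Bob, Cara, Finn, Mae, Ona, Pat, Wes} = {Bob, Cara, Mae, Pat}
… ∩ ⟦on Quinn⟧ = {Bob, Cara, Mae, Pat} ∩ {Cara, Dan, Mae, Ona, Pat, Quinn, Wes} = {Cara, Mae, Pat}
… ∩ ⟦quiet⟧ = {Cara, Mae, Pat} ∩ {Bob, Cara, Kim, Mae, Wes, Xiu} = {Cara, Mae}
… ∩ ⟦visible⟧ = {Cara, Mae} ∩ {Bob, Dan, Finn, Kim, Mae, Ona, Wes} = {Mae}
So ⟦quiet visible teacher who danced on Quinn⟧ = {Mae}.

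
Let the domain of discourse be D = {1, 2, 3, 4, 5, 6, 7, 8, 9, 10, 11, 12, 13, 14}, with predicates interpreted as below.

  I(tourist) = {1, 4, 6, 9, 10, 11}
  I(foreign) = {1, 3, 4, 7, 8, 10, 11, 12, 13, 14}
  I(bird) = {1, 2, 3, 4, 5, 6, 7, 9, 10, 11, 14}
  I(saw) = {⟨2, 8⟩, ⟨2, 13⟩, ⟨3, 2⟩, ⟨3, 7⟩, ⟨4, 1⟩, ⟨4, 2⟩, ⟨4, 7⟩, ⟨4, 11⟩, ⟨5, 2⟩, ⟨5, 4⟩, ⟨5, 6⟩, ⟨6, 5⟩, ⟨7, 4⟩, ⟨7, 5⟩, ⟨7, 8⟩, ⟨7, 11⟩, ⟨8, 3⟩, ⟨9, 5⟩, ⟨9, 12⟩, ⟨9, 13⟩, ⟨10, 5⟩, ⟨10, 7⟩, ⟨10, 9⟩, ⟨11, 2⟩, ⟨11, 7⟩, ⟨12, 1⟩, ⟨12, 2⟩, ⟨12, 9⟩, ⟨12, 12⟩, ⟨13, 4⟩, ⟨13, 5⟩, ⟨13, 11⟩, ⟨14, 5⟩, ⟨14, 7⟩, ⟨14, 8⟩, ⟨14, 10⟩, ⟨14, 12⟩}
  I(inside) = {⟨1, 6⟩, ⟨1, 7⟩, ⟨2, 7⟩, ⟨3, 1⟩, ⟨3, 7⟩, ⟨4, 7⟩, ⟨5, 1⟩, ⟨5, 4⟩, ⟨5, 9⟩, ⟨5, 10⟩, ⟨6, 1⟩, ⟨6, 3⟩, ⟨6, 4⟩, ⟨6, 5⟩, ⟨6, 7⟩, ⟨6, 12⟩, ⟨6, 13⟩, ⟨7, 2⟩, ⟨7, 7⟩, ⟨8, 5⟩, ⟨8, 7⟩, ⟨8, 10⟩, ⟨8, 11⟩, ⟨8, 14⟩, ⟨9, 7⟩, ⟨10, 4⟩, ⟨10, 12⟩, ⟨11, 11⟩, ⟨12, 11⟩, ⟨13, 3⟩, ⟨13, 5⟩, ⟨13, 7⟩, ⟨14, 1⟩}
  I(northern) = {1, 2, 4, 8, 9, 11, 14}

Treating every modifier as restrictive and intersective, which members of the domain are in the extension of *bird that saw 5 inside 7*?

{6, 7, 9}

⟦that saw 5⟧ = {x : ⟨x, 5⟩ ∈ ⟦saw⟧} = {6, 7, 9, 10, 13, 14}
⟦inside 7⟧ = {x : ⟨x, 7⟩ ∈ ⟦inside⟧} = {1, 2, 3, 4, 6, 7, 8, 9, 13}
⟦bird⟧ = {1, 2, 3, 4, 5, 6, 7, 9, 10, 11, 14}
… ∩ ⟦that saw 5⟧ = {1, 2, 3, 4, 5, 6, 7, 9, 10, 11, 14} ∩ {6, 7, 9, 10, 13, 14} = {6, 7, 9, 10, 14}
… ∩ ⟦inside 7⟧ = {6, 7, 9, 10, 14} ∩ {1, 2, 3, 4, 6, 7, 8, 9, 13} = {6, 7, 9}
So ⟦bird that saw 5 inside 7⟧ = {6, 7, 9}.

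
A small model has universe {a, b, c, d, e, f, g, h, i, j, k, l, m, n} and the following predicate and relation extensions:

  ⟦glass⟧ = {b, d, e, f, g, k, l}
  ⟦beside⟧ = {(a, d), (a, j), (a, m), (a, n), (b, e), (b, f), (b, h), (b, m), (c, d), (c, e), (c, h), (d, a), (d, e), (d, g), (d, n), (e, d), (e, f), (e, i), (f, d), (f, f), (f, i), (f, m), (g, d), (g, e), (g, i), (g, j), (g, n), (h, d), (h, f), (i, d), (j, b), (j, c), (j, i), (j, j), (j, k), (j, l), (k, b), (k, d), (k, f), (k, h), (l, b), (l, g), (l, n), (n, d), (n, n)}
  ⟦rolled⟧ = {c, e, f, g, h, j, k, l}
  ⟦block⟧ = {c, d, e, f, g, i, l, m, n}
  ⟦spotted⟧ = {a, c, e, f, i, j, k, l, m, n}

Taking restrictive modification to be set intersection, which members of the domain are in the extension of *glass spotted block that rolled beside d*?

⟦that rolled⟧ = ⟦rolled⟧ = {c, e, f, g, h, j, k, l}
⟦beside d⟧ = {x : ⟨x, d⟩ ∈ ⟦beside⟧} = {a, c, e, f, g, h, i, k, n}
⟦block⟧ = {c, d, e, f, g, i, l, m, n}
… ∩ ⟦that rolled⟧ = {c, d, e, f, g, i, l, m, n} ∩ {c, e, f, g, h, j, k, l} = {c, e, f, g, l}
… ∩ ⟦beside d⟧ = {c, e, f, g, l} ∩ {a, c, e, f, g, h, i, k, n} = {c, e, f, g}
… ∩ ⟦glass⟧ = {c, e, f, g} ∩ {b, d, e, f, g, k, l} = {e, f, g}
… ∩ ⟦spotted⟧ = {e, f, g} ∩ {a, c, e, f, i, j, k, l, m, n} = {e, f}
So ⟦glass spotted block that rolled beside d⟧ = {e, f}.

{e, f}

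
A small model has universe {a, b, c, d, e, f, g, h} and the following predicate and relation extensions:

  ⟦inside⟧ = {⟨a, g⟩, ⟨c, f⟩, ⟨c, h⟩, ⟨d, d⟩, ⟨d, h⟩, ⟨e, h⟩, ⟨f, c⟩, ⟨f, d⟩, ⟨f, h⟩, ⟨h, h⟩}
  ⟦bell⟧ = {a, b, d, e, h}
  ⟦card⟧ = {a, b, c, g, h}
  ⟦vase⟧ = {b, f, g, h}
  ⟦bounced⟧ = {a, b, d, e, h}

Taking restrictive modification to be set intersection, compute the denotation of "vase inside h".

⟦inside h⟧ = {x : ⟨x, h⟩ ∈ ⟦inside⟧} = {c, d, e, f, h}
⟦vase⟧ = {b, f, g, h}
… ∩ ⟦inside h⟧ = {b, f, g, h} ∩ {c, d, e, f, h} = {f, h}
So ⟦vase inside h⟧ = {f, h}.

{f, h}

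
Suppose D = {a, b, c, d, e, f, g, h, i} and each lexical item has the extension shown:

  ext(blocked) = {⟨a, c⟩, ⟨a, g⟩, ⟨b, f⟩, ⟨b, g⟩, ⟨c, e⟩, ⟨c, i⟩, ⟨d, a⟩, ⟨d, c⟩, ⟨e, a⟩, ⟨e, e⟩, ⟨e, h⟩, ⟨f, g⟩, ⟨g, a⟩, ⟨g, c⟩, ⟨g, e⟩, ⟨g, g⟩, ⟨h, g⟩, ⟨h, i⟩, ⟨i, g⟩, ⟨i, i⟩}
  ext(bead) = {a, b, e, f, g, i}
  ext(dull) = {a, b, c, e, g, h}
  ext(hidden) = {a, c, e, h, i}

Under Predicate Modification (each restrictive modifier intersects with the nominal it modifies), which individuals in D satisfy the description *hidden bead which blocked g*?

{a, i}

⟦which blocked g⟧ = {x : ⟨x, g⟩ ∈ ⟦blocked⟧} = {a, b, f, g, h, i}
⟦bead⟧ = {a, b, e, f, g, i}
… ∩ ⟦which blocked g⟧ = {a, b, e, f, g, i} ∩ {a, b, f, g, h, i} = {a, b, f, g, i}
… ∩ ⟦hidden⟧ = {a, b, f, g, i} ∩ {a, c, e, h, i} = {a, i}
So ⟦hidden bead which blocked g⟧ = {a, i}.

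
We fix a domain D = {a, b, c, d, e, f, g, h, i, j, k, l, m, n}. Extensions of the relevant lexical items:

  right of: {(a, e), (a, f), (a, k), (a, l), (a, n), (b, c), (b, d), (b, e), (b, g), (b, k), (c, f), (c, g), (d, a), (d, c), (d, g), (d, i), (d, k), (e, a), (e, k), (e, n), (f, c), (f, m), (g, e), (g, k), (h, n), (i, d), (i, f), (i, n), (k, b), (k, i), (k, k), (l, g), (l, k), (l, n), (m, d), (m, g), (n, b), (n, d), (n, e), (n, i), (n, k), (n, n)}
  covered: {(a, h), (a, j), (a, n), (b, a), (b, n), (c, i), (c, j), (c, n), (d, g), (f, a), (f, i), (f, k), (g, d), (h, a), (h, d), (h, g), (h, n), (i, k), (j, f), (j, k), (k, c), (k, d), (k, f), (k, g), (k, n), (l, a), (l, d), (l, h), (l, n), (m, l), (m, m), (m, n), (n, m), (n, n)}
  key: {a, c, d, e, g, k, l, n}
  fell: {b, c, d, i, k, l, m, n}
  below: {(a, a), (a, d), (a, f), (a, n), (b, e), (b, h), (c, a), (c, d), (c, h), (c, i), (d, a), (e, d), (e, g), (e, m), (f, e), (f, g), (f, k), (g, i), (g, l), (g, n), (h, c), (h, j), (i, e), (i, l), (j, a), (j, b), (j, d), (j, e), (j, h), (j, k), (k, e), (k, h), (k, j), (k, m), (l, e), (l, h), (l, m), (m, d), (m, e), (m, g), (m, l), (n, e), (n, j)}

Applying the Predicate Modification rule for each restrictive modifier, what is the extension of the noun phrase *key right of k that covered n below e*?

⟦right of k⟧ = {x : ⟨x, k⟩ ∈ ⟦right of⟧} = {a, b, d, e, g, k, l, n}
⟦that covered n⟧ = {x : ⟨x, n⟩ ∈ ⟦covered⟧} = {a, b, c, h, k, l, m, n}
⟦below e⟧ = {x : ⟨x, e⟩ ∈ ⟦below⟧} = {b, f, i, j, k, l, m, n}
⟦key⟧ = {a, c, d, e, g, k, l, n}
… ∩ ⟦right of k⟧ = {a, c, d, e, g, k, l, n} ∩ {a, b, d, e, g, k, l, n} = {a, d, e, g, k, l, n}
… ∩ ⟦that covered n⟧ = {a, d, e, g, k, l, n} ∩ {a, b, c, h, k, l, m, n} = {a, k, l, n}
… ∩ ⟦below e⟧ = {a, k, l, n} ∩ {b, f, i, j, k, l, m, n} = {k, l, n}
So ⟦key right of k that covered n below e⟧ = {k, l, n}.

{k, l, n}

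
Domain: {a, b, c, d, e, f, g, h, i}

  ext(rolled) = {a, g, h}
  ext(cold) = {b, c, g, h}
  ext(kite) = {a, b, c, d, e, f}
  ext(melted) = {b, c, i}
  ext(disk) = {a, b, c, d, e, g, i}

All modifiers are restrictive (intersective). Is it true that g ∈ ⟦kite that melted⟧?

no

⟦that melted⟧ = ⟦melted⟧ = {b, c, i}
⟦kite⟧ = {a, b, c, d, e, f}
… ∩ ⟦that melted⟧ = {a, b, c, d, e, f} ∩ {b, c, i} = {b, c}
⟦kite that melted⟧ = {b, c}; g ∉ this set.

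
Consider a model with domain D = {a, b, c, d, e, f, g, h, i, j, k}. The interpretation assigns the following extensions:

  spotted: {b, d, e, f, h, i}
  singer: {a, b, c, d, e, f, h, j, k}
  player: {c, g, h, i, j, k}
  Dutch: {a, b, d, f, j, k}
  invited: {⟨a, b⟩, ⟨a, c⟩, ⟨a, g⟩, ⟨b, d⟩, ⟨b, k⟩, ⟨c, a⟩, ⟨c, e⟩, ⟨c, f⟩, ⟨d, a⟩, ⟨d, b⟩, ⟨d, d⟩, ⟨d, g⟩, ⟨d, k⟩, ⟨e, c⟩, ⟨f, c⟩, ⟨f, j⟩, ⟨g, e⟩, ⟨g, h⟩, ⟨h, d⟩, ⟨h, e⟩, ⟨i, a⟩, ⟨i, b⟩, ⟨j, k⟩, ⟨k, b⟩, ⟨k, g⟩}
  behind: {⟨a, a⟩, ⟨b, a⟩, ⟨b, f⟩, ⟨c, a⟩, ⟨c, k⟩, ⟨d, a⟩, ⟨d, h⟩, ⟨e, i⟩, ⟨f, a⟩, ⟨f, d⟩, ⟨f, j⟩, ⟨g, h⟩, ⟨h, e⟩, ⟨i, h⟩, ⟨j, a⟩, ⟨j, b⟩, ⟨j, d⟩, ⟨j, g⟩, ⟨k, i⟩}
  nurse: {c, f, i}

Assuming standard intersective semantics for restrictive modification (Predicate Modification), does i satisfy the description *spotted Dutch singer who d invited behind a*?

no

⟦who d invited⟧ = {x : ⟨d, x⟩ ∈ ⟦invited⟧} = {a, b, d, g, k}
⟦behind a⟧ = {x : ⟨x, a⟩ ∈ ⟦behind⟧} = {a, b, c, d, f, j}
⟦singer⟧ = {a, b, c, d, e, f, h, j, k}
… ∩ ⟦who d invited⟧ = {a, b, c, d, e, f, h, j, k} ∩ {a, b, d, g, k} = {a, b, d, k}
… ∩ ⟦behind a⟧ = {a, b, d, k} ∩ {a, b, c, d, f, j} = {a, b, d}
… ∩ ⟦spotted⟧ = {a, b, d} ∩ {b, d, e, f, h, i} = {b, d}
… ∩ ⟦Dutch⟧ = {b, d} ∩ {a, b, d, f, j, k} = {b, d}
⟦spotted Dutch singer who d invited behind a⟧ = {b, d}; i ∉ this set.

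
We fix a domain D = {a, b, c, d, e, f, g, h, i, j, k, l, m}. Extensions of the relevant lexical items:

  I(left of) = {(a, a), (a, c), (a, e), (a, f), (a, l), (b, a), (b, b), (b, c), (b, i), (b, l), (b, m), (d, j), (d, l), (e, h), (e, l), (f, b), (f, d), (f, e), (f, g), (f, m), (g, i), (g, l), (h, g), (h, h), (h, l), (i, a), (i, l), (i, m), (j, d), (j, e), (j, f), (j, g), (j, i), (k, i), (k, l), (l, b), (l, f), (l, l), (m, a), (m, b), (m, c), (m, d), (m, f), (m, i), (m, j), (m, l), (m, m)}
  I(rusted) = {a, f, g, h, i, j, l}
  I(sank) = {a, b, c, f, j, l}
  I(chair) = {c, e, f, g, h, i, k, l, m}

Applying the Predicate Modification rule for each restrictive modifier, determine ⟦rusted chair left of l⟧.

⟦left of l⟧ = {x : ⟨x, l⟩ ∈ ⟦left of⟧} = {a, b, d, e, g, h, i, k, l, m}
⟦chair⟧ = {c, e, f, g, h, i, k, l, m}
… ∩ ⟦left of l⟧ = {c, e, f, g, h, i, k, l, m} ∩ {a, b, d, e, g, h, i, k, l, m} = {e, g, h, i, k, l, m}
… ∩ ⟦rusted⟧ = {e, g, h, i, k, l, m} ∩ {a, f, g, h, i, j, l} = {g, h, i, l}
So ⟦rusted chair left of l⟧ = {g, h, i, l}.

{g, h, i, l}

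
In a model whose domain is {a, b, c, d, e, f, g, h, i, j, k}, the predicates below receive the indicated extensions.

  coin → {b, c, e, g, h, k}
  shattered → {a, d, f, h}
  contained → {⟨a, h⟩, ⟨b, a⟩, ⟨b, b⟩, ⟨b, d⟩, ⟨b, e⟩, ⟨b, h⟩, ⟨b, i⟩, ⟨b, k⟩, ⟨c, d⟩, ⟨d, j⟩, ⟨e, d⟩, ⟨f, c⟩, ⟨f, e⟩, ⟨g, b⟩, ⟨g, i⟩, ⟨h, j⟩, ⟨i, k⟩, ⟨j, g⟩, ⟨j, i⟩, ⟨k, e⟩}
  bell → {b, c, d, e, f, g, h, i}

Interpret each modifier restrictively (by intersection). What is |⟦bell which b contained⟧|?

⟦which b contained⟧ = {x : ⟨b, x⟩ ∈ ⟦contained⟧} = {a, b, d, e, h, i, k}
⟦bell⟧ = {b, c, d, e, f, g, h, i}
… ∩ ⟦which b contained⟧ = {b, c, d, e, f, g, h, i} ∩ {a, b, d, e, h, i, k} = {b, d, e, h, i}
⟦bell which b contained⟧ = {b, d, e, h, i}, so the cardinality is 5.

5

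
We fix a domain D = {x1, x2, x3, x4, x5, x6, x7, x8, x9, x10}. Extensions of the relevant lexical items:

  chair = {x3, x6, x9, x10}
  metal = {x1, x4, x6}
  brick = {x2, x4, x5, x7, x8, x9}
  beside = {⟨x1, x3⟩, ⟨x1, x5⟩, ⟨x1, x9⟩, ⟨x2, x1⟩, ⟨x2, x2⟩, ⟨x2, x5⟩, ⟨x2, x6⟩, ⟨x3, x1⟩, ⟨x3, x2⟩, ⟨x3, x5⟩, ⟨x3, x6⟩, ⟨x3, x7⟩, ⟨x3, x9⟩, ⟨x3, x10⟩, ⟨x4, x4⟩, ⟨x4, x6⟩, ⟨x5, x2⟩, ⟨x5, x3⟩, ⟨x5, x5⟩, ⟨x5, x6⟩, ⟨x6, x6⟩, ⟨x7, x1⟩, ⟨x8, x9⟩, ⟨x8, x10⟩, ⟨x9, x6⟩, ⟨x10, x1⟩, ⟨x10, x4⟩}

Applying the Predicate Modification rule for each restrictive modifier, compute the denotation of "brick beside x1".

⟦beside x1⟧ = {x : ⟨x, x1⟩ ∈ ⟦beside⟧} = {x2, x3, x7, x10}
⟦brick⟧ = {x2, x4, x5, x7, x8, x9}
… ∩ ⟦beside x1⟧ = {x2, x4, x5, x7, x8, x9} ∩ {x2, x3, x7, x10} = {x2, x7}
So ⟦brick beside x1⟧ = {x2, x7}.

{x2, x7}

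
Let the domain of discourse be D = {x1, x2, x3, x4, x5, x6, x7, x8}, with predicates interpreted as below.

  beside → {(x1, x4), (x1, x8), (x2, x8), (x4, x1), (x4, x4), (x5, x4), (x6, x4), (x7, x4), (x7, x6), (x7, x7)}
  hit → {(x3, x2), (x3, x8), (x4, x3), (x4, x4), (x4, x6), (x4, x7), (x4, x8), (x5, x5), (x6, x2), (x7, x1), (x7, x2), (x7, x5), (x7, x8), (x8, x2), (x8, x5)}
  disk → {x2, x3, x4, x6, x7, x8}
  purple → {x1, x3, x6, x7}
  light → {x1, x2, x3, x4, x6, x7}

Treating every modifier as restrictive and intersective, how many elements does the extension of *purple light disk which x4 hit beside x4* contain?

⟦which x4 hit⟧ = {x : ⟨x4, x⟩ ∈ ⟦hit⟧} = {x3, x4, x6, x7, x8}
⟦beside x4⟧ = {x : ⟨x, x4⟩ ∈ ⟦beside⟧} = {x1, x4, x5, x6, x7}
⟦disk⟧ = {x2, x3, x4, x6, x7, x8}
… ∩ ⟦which x4 hit⟧ = {x2, x3, x4, x6, x7, x8} ∩ {x3, x4, x6, x7, x8} = {x3, x4, x6, x7, x8}
… ∩ ⟦beside x4⟧ = {x3, x4, x6, x7, x8} ∩ {x1, x4, x5, x6, x7} = {x4, x6, x7}
… ∩ ⟦purple⟧ = {x4, x6, x7} ∩ {x1, x3, x6, x7} = {x6, x7}
… ∩ ⟦light⟧ = {x6, x7} ∩ {x1, x2, x3, x4, x6, x7} = {x6, x7}
⟦purple light disk which x4 hit beside x4⟧ = {x6, x7}, so the cardinality is 2.

2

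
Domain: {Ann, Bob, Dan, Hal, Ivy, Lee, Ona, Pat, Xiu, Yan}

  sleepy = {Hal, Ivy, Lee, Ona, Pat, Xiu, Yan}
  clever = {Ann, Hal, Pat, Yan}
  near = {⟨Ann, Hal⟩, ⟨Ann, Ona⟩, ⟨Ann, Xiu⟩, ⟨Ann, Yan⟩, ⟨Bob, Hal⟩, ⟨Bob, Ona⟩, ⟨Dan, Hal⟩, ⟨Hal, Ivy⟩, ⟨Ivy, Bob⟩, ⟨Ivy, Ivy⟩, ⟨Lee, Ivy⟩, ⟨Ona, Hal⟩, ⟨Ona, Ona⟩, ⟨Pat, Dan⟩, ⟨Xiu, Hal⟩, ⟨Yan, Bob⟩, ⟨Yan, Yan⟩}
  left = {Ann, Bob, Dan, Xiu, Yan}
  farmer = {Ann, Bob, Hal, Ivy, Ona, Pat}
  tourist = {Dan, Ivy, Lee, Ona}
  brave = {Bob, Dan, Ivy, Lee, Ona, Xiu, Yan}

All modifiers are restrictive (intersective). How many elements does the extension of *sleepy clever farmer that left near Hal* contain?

⟦that left⟧ = ⟦left⟧ = {Ann, Bob, Dan, Xiu, Yan}
⟦near Hal⟧ = {x : ⟨x, Hal⟩ ∈ ⟦near⟧} = {Ann, Bob, Dan, Ona, Xiu}
⟦farmer⟧ = {Ann, Bob, Hal, Ivy, Ona, Pat}
… ∩ ⟦that left⟧ = {Ann, Bob, Hal, Ivy, Ona, Pat} ∩ {Ann, Bob, Dan, Xiu, Yan} = {Ann, Bob}
… ∩ ⟦near Hal⟧ = {Ann, Bob} ∩ {Ann, Bob, Dan, Ona, Xiu} = {Ann, Bob}
… ∩ ⟦sleepy⟧ = {Ann, Bob} ∩ {Hal, Ivy, Lee, Ona, Pat, Xiu, Yan} = ∅
… ∩ ⟦clever⟧ = ∅ ∩ {Ann, Hal, Pat, Yan} = ∅
⟦sleepy clever farmer that left near Hal⟧ = ∅, so the cardinality is 0.

0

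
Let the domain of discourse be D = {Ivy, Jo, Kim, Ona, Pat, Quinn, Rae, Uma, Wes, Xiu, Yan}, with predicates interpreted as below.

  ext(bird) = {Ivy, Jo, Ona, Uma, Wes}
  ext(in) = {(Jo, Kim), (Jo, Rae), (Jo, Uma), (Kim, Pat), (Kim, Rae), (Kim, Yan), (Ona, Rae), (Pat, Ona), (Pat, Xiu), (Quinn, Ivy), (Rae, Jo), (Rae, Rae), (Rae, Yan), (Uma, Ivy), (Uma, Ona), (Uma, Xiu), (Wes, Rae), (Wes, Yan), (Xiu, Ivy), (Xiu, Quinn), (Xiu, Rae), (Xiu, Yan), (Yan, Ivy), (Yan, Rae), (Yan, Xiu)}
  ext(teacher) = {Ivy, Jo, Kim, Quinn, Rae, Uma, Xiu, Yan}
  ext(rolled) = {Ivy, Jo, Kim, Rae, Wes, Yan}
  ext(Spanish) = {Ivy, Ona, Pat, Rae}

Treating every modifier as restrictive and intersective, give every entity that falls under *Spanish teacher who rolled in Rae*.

⟦who rolled⟧ = ⟦rolled⟧ = {Ivy, Jo, Kim, Rae, Wes, Yan}
⟦in Rae⟧ = {x : ⟨x, Rae⟩ ∈ ⟦in⟧} = {Jo, Kim, Ona, Rae, Wes, Xiu, Yan}
⟦teacher⟧ = {Ivy, Jo, Kim, Quinn, Rae, Uma, Xiu, Yan}
… ∩ ⟦who rolled⟧ = {Ivy, Jo, Kim, Quinn, Rae, Uma, Xiu, Yan} ∩ {Ivy, Jo, Kim, Rae, Wes, Yan} = {Ivy, Jo, Kim, Rae, Yan}
… ∩ ⟦in Rae⟧ = {Ivy, Jo, Kim, Rae, Yan} ∩ {Jo, Kim, Ona, Rae, Wes, Xiu, Yan} = {Jo, Kim, Rae, Yan}
… ∩ ⟦Spanish⟧ = {Jo, Kim, Rae, Yan} ∩ {Ivy, Ona, Pat, Rae} = {Rae}
So ⟦Spanish teacher who rolled in Rae⟧ = {Rae}.

{Rae}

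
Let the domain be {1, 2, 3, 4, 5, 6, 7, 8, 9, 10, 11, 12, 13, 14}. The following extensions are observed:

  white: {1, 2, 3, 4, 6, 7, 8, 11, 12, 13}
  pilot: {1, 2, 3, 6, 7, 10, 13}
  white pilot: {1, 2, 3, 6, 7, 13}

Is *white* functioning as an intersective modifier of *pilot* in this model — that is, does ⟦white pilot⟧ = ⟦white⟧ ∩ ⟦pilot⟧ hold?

⟦white⟧ ∩ ⟦pilot⟧ = {1, 2, 3, 4, 6, 7, 8, 11, 12, 13} ∩ {1, 2, 3, 6, 7, 10, 13} = {1, 2, 3, 6, 7, 13}
Observed ⟦white pilot⟧ = {1, 2, 3, 6, 7, 13}.
These coincide, so the modifier is intersective here.

yes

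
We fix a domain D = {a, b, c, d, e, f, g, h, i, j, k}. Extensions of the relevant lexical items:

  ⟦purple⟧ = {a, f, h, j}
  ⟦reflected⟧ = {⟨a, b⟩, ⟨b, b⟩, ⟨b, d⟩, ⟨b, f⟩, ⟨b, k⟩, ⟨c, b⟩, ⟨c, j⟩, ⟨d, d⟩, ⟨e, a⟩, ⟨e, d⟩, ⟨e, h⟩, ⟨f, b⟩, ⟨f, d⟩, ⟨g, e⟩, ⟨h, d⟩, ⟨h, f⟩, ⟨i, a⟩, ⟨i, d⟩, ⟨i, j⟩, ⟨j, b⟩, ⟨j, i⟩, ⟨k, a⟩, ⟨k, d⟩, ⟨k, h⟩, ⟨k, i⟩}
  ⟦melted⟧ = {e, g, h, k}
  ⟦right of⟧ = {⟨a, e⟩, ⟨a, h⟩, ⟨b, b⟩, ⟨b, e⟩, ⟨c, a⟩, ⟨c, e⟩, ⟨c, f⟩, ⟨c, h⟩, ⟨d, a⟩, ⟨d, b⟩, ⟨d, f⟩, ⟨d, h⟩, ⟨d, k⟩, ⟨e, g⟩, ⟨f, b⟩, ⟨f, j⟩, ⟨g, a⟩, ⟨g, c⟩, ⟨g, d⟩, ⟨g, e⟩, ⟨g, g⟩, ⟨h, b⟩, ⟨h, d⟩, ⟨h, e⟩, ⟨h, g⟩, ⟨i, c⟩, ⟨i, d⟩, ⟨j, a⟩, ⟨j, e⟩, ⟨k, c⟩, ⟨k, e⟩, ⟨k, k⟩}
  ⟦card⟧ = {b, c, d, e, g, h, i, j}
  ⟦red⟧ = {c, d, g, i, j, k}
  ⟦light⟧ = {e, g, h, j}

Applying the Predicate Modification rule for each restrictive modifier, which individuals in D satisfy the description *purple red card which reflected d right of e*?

{}

⟦which reflected d⟧ = {x : ⟨x, d⟩ ∈ ⟦reflected⟧} = {b, d, e, f, h, i, k}
⟦right of e⟧ = {x : ⟨x, e⟩ ∈ ⟦right of⟧} = {a, b, c, g, h, j, k}
⟦card⟧ = {b, c, d, e, g, h, i, j}
… ∩ ⟦which reflected d⟧ = {b, c, d, e, g, h, i, j} ∩ {b, d, e, f, h, i, k} = {b, d, e, h, i}
… ∩ ⟦right of e⟧ = {b, d, e, h, i} ∩ {a, b, c, g, h, j, k} = {b, h}
… ∩ ⟦purple⟧ = {b, h} ∩ {a, f, h, j} = {h}
… ∩ ⟦red⟧ = {h} ∩ {c, d, g, i, j, k} = ∅
So ⟦purple red card which reflected d right of e⟧ = {}.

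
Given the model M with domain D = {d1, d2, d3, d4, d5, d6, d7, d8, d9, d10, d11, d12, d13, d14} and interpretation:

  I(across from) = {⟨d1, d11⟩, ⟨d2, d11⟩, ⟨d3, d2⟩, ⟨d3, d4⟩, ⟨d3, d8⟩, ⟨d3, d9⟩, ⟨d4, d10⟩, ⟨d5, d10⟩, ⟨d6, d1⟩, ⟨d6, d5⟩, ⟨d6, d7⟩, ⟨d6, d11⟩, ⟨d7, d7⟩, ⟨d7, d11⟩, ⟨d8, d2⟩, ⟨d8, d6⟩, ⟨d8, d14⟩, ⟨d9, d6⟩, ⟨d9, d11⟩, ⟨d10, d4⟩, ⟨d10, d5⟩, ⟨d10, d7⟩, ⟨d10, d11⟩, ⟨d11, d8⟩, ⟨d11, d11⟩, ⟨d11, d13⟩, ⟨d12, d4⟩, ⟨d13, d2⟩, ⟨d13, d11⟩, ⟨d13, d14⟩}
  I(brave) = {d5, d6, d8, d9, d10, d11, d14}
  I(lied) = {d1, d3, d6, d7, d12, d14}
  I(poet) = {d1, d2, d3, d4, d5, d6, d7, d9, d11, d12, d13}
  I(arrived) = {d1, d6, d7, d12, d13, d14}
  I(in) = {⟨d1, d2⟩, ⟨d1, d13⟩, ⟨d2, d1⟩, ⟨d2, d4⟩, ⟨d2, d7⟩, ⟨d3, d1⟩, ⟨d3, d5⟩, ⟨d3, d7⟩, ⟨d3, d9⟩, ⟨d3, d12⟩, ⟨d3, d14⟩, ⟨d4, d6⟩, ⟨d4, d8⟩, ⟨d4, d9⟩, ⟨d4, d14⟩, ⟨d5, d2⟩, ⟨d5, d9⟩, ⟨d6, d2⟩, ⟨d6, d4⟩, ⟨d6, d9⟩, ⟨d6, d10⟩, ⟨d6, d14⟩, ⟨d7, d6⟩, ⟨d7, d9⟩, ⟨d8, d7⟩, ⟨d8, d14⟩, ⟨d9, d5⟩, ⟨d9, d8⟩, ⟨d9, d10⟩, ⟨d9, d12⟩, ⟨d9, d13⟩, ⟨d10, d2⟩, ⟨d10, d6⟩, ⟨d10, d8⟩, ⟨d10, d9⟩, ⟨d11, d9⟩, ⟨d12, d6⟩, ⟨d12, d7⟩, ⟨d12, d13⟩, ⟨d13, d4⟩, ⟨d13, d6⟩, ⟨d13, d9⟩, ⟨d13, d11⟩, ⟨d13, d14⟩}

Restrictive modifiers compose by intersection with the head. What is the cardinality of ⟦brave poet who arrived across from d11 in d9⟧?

1

⟦who arrived⟧ = ⟦arrived⟧ = {d1, d6, d7, d12, d13, d14}
⟦across from d11⟧ = {x : ⟨x, d11⟩ ∈ ⟦across from⟧} = {d1, d2, d6, d7, d9, d10, d11, d13}
⟦in d9⟧ = {x : ⟨x, d9⟩ ∈ ⟦in⟧} = {d3, d4, d5, d6, d7, d10, d11, d13}
⟦poet⟧ = {d1, d2, d3, d4, d5, d6, d7, d9, d11, d12, d13}
… ∩ ⟦who arrived⟧ = {d1, d2, d3, d4, d5, d6, d7, d9, d11, d12, d13} ∩ {d1, d6, d7, d12, d13, d14} = {d1, d6, d7, d12, d13}
… ∩ ⟦across from d11⟧ = {d1, d6, d7, d12, d13} ∩ {d1, d2, d6, d7, d9, d10, d11, d13} = {d1, d6, d7, d13}
… ∩ ⟦in d9⟧ = {d1, d6, d7, d13} ∩ {d3, d4, d5, d6, d7, d10, d11, d13} = {d6, d7, d13}
… ∩ ⟦brave⟧ = {d6, d7, d13} ∩ {d5, d6, d8, d9, d10, d11, d14} = {d6}
⟦brave poet who arrived across from d11 in d9⟧ = {d6}, so the cardinality is 1.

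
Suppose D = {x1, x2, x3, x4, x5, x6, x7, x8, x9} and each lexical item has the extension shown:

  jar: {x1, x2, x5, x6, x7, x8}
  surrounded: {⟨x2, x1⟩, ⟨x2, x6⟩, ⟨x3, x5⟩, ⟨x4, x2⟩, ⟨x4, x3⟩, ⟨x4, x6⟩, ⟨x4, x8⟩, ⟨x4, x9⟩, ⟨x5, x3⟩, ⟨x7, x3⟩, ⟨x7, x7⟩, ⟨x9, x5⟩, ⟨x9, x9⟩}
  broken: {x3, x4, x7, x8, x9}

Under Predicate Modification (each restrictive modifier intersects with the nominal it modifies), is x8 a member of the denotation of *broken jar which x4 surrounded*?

⟦which x4 surrounded⟧ = {x : ⟨x4, x⟩ ∈ ⟦surrounded⟧} = {x2, x3, x6, x8, x9}
⟦jar⟧ = {x1, x2, x5, x6, x7, x8}
… ∩ ⟦which x4 surrounded⟧ = {x1, x2, x5, x6, x7, x8} ∩ {x2, x3, x6, x8, x9} = {x2, x6, x8}
… ∩ ⟦broken⟧ = {x2, x6, x8} ∩ {x3, x4, x7, x8, x9} = {x8}
⟦broken jar which x4 surrounded⟧ = {x8}; x8 ∈ this set.

yes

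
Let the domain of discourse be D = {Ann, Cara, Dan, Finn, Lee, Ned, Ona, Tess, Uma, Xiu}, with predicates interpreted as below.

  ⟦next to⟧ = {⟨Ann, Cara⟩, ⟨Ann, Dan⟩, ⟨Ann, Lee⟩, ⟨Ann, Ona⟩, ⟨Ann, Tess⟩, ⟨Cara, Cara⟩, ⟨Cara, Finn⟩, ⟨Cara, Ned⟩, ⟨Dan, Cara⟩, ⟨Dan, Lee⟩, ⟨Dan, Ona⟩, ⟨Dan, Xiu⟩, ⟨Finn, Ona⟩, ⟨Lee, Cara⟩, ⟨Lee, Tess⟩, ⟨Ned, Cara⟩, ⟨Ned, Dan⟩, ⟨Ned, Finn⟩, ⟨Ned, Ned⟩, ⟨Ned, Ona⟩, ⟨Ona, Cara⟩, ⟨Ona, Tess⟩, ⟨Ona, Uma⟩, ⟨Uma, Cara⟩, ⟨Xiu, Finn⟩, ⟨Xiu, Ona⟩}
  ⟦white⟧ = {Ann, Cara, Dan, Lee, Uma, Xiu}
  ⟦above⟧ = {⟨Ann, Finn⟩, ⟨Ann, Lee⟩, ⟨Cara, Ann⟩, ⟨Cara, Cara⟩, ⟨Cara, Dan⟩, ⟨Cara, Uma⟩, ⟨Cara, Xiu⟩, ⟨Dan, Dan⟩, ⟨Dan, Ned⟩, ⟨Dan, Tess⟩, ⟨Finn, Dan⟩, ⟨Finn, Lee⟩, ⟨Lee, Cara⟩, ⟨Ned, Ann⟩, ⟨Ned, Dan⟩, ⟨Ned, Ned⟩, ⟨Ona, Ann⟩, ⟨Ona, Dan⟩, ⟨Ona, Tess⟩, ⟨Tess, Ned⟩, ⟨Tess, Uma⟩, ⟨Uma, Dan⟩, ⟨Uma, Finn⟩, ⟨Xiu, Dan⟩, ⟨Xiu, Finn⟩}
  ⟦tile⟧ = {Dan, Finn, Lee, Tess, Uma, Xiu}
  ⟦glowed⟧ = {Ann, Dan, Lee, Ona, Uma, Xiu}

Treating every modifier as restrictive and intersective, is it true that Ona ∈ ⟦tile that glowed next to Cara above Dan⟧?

⟦that glowed⟧ = ⟦glowed⟧ = {Ann, Dan, Lee, Ona, Uma, Xiu}
⟦next to Cara⟧ = {x : ⟨x, Cara⟩ ∈ ⟦next to⟧} = {Ann, Cara, Dan, Lee, Ned, Ona, Uma}
⟦above Dan⟧ = {x : ⟨x, Dan⟩ ∈ ⟦above⟧} = {Cara, Dan, Finn, Ned, Ona, Uma, Xiu}
⟦tile⟧ = {Dan, Finn, Lee, Tess, Uma, Xiu}
… ∩ ⟦that glowed⟧ = {Dan, Finn, Lee, Tess, Uma, Xiu} ∩ {Ann, Dan, Lee, Ona, Uma, Xiu} = {Dan, Lee, Uma, Xiu}
… ∩ ⟦next to Cara⟧ = {Dan, Lee, Uma, Xiu} ∩ {Ann, Cara, Dan, Lee, Ned, Ona, Uma} = {Dan, Lee, Uma}
… ∩ ⟦above Dan⟧ = {Dan, Lee, Uma} ∩ {Cara, Dan, Finn, Ned, Ona, Uma, Xiu} = {Dan, Uma}
⟦tile that glowed next to Cara above Dan⟧ = {Dan, Uma}; Ona ∉ this set.

no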